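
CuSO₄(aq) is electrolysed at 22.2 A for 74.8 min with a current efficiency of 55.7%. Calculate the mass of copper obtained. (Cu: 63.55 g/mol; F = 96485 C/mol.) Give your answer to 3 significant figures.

18.3 g

Q = 22.2 × 4488 = 99630 C
n(e⁻) = 99630 / 96485 = 1.033 mol
Cu²⁺ + 2e⁻ → Cu, so theoretical m(Cu) = 0.5165 × 63.55 = 32.82 g
Actual mass = 55.7% × 32.82 = 18.3 g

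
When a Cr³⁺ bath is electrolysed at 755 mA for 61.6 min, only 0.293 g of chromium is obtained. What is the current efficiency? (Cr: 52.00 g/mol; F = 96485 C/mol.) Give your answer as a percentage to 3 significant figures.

58.4%

Q = 0.755 × 3696 = 2790 C
n(e⁻) = 2790 / 96485 = 0.02892 mol
Cr³⁺ + 3e⁻ → Cr, so theoretical n(Cr) = 0.009640 mol → 0.5013 g
Efficiency = 0.293 / 0.5013 = 0.5845 = 58.4%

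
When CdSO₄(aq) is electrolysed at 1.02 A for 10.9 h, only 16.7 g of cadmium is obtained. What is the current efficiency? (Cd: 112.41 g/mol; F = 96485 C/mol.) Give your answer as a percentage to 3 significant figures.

71.6%

Q = 1.02 × 39240 = 40020 C
n(e⁻) = 40020 / 96485 = 0.4148 mol
Cd²⁺ + 2e⁻ → Cd, so theoretical n(Cd) = 0.2074 mol → 23.31 g
Efficiency = 16.7 / 23.31 = 0.7164 = 71.6%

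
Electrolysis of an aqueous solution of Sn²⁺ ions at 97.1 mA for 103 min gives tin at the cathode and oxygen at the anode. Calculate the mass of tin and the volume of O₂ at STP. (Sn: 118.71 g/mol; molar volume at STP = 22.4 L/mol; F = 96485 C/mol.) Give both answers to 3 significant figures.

Q = 0.0971 × 6180 = 600.1 C; n(e⁻) = 600.1 / 96485 = 0.006220 mol
Cathode: Sn²⁺ + 2e⁻ → Sn → n(Sn) = 0.006220/2 = 0.003110 mol → 0.369 g
Anode: 2H₂O → O₂ + 4H⁺ + 4e⁻ → n(O₂) = 0.006220/4 = 0.001555 mol → 0.0348 L

0.369 g Sn; 0.0348 L O₂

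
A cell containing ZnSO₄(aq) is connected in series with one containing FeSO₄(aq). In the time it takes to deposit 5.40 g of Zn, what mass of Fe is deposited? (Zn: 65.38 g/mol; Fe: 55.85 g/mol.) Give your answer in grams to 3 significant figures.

n(Zn) = 5.40 / 65.38 = 0.08259 mol
Zn²⁺ + 2e⁻ → Zn, so n(e⁻) = 2 × 0.08259 = 0.1652 mol
In series, the same 0.1652 mol of electrons flows through the second cell.
Fe²⁺ + 2e⁻ → Fe, so n(Fe) = 0.1652 / 2 = 0.08260 mol
m(Fe) = 0.08260 × 55.85 = 4.61 g

4.61 g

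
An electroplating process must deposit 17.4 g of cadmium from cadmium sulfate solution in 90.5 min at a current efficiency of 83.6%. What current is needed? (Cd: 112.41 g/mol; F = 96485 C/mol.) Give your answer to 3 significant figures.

n(Cd) = 17.4 / 112.41 = 0.1548 mol
Cd²⁺ + 2e⁻ → Cd, so n(e⁻) = 2 × 0.1548 = 0.3096 mol
Q = 0.3096 × 96485 / 0.836 = 35730 C
I = Q / t = 35730 / 5430 s = 6.58 A

6.58 A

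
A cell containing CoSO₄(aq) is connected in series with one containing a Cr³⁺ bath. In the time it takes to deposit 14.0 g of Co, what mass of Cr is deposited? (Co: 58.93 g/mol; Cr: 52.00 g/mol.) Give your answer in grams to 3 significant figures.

n(Co) = 14.0 / 58.93 = 0.2376 mol
Co²⁺ + 2e⁻ → Co, so n(e⁻) = 2 × 0.2376 = 0.4752 mol
Same current for the same time ⇒ same n(e⁻) = 0.4752 mol in both cells.
Cr³⁺ + 3e⁻ → Cr, so n(Cr) = 0.4752 / 3 = 0.1584 mol
m(Cr) = 0.1584 × 52.00 = 8.24 g

8.24 g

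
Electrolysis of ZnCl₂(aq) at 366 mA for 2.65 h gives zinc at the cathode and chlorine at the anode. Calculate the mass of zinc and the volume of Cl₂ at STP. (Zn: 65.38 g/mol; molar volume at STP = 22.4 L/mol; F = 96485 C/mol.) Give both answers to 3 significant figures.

1.18 g Zn; 0.405 L Cl₂

Q = 0.366 × 9540 = 3492 C; n(e⁻) = 3492 / 96485 = 0.03619 mol
Cathode: Zn²⁺ + 2e⁻ → Zn → n(Zn) = 0.03619/2 = 0.01810 mol → 1.18 g
Anode: 2Cl⁻ → Cl₂ + 2e⁻ → n(Cl₂) = 0.03619/2 = 0.01810 mol → 0.405 L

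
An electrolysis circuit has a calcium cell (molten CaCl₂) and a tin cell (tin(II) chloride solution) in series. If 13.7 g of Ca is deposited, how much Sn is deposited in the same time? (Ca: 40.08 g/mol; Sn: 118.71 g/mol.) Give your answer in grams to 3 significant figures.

n(Ca) = 13.7 / 40.08 = 0.3418 mol
Ca²⁺ + 2e⁻ → Ca, so n(e⁻) = 2 × 0.3418 = 0.6836 mol
In series, the same 0.6836 mol of electrons flows through the second cell.
Sn²⁺ + 2e⁻ → Sn, so n(Sn) = 0.6836 / 2 = 0.3418 mol
m(Sn) = 0.3418 × 118.71 = 40.6 g

40.6 g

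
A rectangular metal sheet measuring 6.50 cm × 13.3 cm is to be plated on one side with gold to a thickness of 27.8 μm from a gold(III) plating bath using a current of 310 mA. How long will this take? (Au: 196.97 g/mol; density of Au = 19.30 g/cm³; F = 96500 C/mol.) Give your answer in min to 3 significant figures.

Plated area = 6.50 × 13.3 = 86.45 cm²
Volume = 86.45 × 27.8×10⁻⁴ cm = 0.2403 cm³
m(Au) = 0.2403 × 19.30 = 4.638 g
n(Au) = 4.638 / 196.97 = 0.02355 mol; n(e⁻) = 3 × 0.02355 = 0.07065 mol
Q = 0.07065 × 96500 = 6818 C
t = 6818 / 0.310 = 21990 s = 367 min

367 min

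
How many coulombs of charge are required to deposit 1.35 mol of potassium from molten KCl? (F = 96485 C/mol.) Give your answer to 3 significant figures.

K⁺ + e⁻ → K, so n(e⁻) = 1 × 1.35 = 1.350 mol
Q = 1.350 × 96485 = 1.303×10^5 C

1.30×10^5 C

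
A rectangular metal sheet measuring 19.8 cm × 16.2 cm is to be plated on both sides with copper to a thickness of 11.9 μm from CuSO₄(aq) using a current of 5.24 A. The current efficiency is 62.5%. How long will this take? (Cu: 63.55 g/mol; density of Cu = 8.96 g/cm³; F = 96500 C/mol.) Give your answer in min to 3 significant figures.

106 min

Plated area = 2 × 19.8 × 16.2 = 641.5 cm²
Volume = 641.5 × 11.9×10⁻⁴ cm = 0.7634 cm³
m(Cu) = 0.7634 × 8.96 = 6.840 g
n(Cu) = 6.840 / 63.55 = 0.1076 mol; n(e⁻) = 2 × 0.1076 = 0.2152 mol
Q = 0.2152 × 96500 / 0.625 = 33230 C
t = 33230 / 5.24 = 6342 s = 106 min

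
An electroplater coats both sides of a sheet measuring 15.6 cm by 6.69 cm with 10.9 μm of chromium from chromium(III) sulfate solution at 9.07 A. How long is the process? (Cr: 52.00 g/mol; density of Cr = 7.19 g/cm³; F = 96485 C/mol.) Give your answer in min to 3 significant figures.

16.7 min

Plated area = 2 × 15.6 × 6.69 = 208.7 cm²
Volume = 208.7 × 10.9×10⁻⁴ cm = 0.2275 cm³
m(Cr) = 0.2275 × 7.19 = 1.636 g
n(Cr) = 1.636 / 52.00 = 0.03146 mol; n(e⁻) = 3 × 0.03146 = 0.09438 mol
Q = 0.09438 × 96485 = 9106 C
t = 9106 / 9.07 = 1004 s = 16.7 min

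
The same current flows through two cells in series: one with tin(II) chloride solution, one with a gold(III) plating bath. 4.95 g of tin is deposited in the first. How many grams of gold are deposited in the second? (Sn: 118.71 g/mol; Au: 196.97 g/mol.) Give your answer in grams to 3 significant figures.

5.48 g

n(Sn) = 4.95 / 118.71 = 0.04170 mol
Sn²⁺ + 2e⁻ → Sn, so n(e⁻) = 2 × 0.04170 = 0.08340 mol
Same current for the same time ⇒ same n(e⁻) = 0.08340 mol in both cells.
Au³⁺ + 3e⁻ → Au, so n(Au) = 0.08340 / 3 = 0.02780 mol
m(Au) = 0.02780 × 196.97 = 5.48 g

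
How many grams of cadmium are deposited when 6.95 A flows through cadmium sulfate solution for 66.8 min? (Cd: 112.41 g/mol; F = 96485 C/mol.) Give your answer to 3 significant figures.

16.2 g

Q = It = 6.95 × 4008 = 27860 C
Moles of electrons = 27860 / 96485 = 0.2887 mol
Cd²⁺ + 2e⁻ → Cd, so n(Cd) = 0.2887 / 2 = 0.1444 mol
m = 0.1444 × 112.41 = 16.2 g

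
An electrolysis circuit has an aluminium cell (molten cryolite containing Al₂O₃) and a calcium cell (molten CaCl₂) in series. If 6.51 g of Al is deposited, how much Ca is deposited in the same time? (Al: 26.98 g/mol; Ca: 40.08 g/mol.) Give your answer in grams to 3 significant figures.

14.5 g

n(Al) = 6.51 / 26.98 = 0.2413 mol
Al³⁺ + 3e⁻ → Al, so n(e⁻) = 3 × 0.2413 = 0.7239 mol
Same current for the same time ⇒ same n(e⁻) = 0.7239 mol in both cells.
Ca²⁺ + 2e⁻ → Ca, so n(Ca) = 0.7239 / 2 = 0.3620 mol
m(Ca) = 0.3620 × 40.08 = 14.5 g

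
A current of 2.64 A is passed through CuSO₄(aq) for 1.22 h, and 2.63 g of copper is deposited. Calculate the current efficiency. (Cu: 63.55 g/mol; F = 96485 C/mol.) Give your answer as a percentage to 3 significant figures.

68.9%

Q = 2.64 × 4392 = 11590 C
n(e⁻) = 11590 / 96485 = 0.1201 mol
Cu²⁺ + 2e⁻ → Cu, so theoretical n(Cu) = 0.06005 mol → 3.816 g
Efficiency = 2.63 / 3.816 = 0.6892 = 68.9%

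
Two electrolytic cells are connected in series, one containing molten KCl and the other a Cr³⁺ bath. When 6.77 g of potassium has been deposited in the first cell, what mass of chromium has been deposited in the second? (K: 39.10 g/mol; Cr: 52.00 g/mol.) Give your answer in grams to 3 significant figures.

n(K) = 6.77 / 39.10 = 0.1731 mol
K⁺ + e⁻ → K, so n(e⁻) = 0.1731 mol
In series, the same 0.1731 mol of electrons flows through the second cell.
Cr³⁺ + 3e⁻ → Cr, so n(Cr) = 0.1731 / 3 = 0.05770 mol
m(Cr) = 0.05770 × 52.00 = 3.00 g

3.00 g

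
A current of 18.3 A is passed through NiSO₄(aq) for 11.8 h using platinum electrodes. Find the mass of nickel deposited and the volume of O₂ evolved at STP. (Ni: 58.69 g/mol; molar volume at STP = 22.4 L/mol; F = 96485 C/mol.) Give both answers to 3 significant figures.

Q = 18.3 × 42480 = 7.774×10^5 C; n(e⁻) = 7.774×10^5 / 96485 = 8.057 mol
Cathode: Ni²⁺ + 2e⁻ → Ni → n(Ni) = 8.057/2 = 4.029 mol → 236 g
Anode: 2H₂O → O₂ + 4H⁺ + 4e⁻ → n(O₂) = 8.057/4 = 2.014 mol → 45.1 L

236 g Ni; 45.1 L O₂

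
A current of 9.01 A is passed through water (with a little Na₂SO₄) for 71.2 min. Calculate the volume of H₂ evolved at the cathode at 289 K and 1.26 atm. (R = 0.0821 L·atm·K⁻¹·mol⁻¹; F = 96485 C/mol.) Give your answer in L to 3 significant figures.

3.76 L

Q = It = 9.01 × 4272 = 38490 C
Moles of electrons = 38490 / 96485 = 0.3989 mol
2H⁺ + 2e⁻ → H₂, so n(H₂) = 0.3989 / 2 = 0.1995 mol
V = nRT/P = 0.1995 × 0.0821 × 289 / 1.26 = 3.757 L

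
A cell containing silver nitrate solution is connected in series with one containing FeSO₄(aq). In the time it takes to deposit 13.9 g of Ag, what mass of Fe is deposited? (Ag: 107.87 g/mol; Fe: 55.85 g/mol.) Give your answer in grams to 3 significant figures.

3.60 g

n(Ag) = 13.9 / 107.87 = 0.1289 mol
Ag⁺ + e⁻ → Ag, so n(e⁻) = 0.1289 mol
Same current for the same time ⇒ same n(e⁻) = 0.1289 mol in both cells.
Fe²⁺ + 2e⁻ → Fe, so n(Fe) = 0.1289 / 2 = 0.06445 mol
m(Fe) = 0.06445 × 55.85 = 3.60 g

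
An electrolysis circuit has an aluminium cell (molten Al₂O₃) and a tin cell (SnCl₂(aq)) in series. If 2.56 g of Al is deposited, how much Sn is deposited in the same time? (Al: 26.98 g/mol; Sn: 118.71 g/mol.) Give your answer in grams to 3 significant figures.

16.9 g

n(Al) = 2.56 / 26.98 = 0.09489 mol
Al³⁺ + 3e⁻ → Al, so n(e⁻) = 3 × 0.09489 = 0.2847 mol
In series, the same 0.2847 mol of electrons flows through the second cell.
Sn²⁺ + 2e⁻ → Sn, so n(Sn) = 0.2847 / 2 = 0.1424 mol
m(Sn) = 0.1424 × 118.71 = 16.9 g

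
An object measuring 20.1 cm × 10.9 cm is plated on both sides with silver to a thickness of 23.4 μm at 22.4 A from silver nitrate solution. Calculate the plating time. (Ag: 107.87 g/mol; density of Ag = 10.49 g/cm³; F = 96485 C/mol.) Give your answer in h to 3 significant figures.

0.119 h

Plated area = 2 × 20.1 × 10.9 = 438.2 cm²
Volume = 438.2 × 23.4×10⁻⁴ cm = 1.025 cm³
m(Ag) = 1.025 × 10.49 = 10.75 g
n(Ag) = 10.75 / 107.87 = 0.09966 mol; n(e⁻) = 0.09966 mol
Q = 0.09966 × 96485 = 9616 C
t = 9616 / 22.4 = 429.3 s = 0.119 h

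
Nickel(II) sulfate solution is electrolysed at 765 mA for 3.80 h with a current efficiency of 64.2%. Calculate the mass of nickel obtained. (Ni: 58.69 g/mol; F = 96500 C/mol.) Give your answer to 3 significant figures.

2.04 g

Q = 0.765 × 13680 = 10470 C
n(e⁻) = 10470 / 96500 = 0.1085 mol
Ni²⁺ + 2e⁻ → Ni, so theoretical m(Ni) = 0.05425 × 58.69 = 3.184 g
Actual mass = 64.2% × 3.184 = 2.04 g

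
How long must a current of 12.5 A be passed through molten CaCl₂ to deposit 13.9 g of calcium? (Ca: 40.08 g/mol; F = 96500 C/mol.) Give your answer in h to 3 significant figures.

n(Ca) = 13.9 / 40.08 = 0.3468 mol
Ca²⁺ + 2e⁻ → Ca, so n(e⁻) = 2 × 0.3468 = 0.6936 mol
Q = 0.6936 × 96500 = 66930 C
t = Q / I = 66930 / 12.5 = 5354 s = 1.49 h

1.49 h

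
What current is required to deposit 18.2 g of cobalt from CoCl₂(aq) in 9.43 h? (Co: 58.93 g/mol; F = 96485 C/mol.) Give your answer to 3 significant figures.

n(Co) = 18.2 / 58.93 = 0.3088 mol
Co²⁺ + 2e⁻ → Co, so n(e⁻) = 2 × 0.3088 = 0.6176 mol
Q = 0.6176 × 96485 = 59590 C
I = Q / t = 59590 / 33948 s = 1.76 A

1.76 A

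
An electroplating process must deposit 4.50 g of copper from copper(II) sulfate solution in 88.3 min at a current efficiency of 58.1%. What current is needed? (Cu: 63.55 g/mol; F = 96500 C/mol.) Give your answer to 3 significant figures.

4.44 A

n(Cu) = 4.50 / 63.55 = 0.07081 mol
Cu²⁺ + 2e⁻ → Cu, so n(e⁻) = 2 × 0.07081 = 0.1416 mol
Q = 0.1416 × 96500 / 0.581 = 23520 C
I = Q / t = 23520 / 5298 s = 4.44 A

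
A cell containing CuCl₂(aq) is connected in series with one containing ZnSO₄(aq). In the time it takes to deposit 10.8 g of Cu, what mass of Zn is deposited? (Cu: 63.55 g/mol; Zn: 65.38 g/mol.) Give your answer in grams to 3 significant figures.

n(Cu) = 10.8 / 63.55 = 0.1699 mol
Cu²⁺ + 2e⁻ → Cu, so n(e⁻) = 2 × 0.1699 = 0.3398 mol
The cells are in series, so the same charge (and hence the same n(e⁻) = 0.3398 mol) passes through both.
Zn²⁺ + 2e⁻ → Zn, so n(Zn) = 0.3398 / 2 = 0.1699 mol
m(Zn) = 0.1699 × 65.38 = 11.1 g

11.1 g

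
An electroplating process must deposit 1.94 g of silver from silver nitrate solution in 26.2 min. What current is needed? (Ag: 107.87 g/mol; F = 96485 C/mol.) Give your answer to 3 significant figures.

n(Ag) = 1.94 / 107.87 = 0.01798 mol
Ag⁺ + e⁻ → Ag, so n(e⁻) = 0.01798 mol
Q = 0.01798 × 96485 = 1735 C
I = Q / t = 1735 / 1572 s = 1.10 A

1.10 A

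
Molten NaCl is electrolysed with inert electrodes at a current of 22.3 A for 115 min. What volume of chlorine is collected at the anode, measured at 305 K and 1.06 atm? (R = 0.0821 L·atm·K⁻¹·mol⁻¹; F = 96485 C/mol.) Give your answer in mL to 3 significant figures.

18800 mL

Q = It = 22.3 × 6900 = 1.539×10^5 C
n(e⁻) = Q/F = 1.539×10^5/96485 = 1.595 mol
2Cl⁻ → Cl₂ + 2e⁻, so n(Cl₂) = 1.595 / 2 = 0.7975 mol
V = nRT/P = 0.7975 × 0.0821 × 305 / 1.06 = 18.84 L
= 18800 mL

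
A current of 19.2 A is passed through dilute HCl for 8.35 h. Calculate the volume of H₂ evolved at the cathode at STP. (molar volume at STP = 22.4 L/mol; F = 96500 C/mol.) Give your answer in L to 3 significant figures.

67.0 L

Q = 19.2 A × 30060 s = 5.772×10^5 C
n(e⁻) = 5.772×10^5 / 96500 = 5.981 mol
2H⁺ + 2e⁻ → H₂, so n(H₂) = 5.981 / 2 = 2.991 mol
V = 2.991 × 22.4 = 67.00 L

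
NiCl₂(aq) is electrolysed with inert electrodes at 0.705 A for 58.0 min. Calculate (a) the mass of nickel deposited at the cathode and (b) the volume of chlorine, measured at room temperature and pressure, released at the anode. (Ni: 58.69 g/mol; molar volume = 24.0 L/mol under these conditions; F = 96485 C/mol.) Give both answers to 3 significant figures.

0.746 g Ni; 0.305 L Cl₂

Q = 0.705 × 3480 = 2453 C; n(e⁻) = 2453 / 96485 = 0.02542 mol
Cathode: Ni²⁺ + 2e⁻ → Ni → n(Ni) = 0.02542/2 = 0.01271 mol → 0.746 g
Anode: 2Cl⁻ → Cl₂ + 2e⁻ → n(Cl₂) = 0.02542/2 = 0.01271 mol → 0.305 L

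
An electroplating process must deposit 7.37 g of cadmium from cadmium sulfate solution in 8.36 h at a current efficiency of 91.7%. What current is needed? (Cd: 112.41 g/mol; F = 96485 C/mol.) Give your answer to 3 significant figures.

n(Cd) = 7.37 / 112.41 = 0.06556 mol
Cd²⁺ + 2e⁻ → Cd, so n(e⁻) = 2 × 0.06556 = 0.1311 mol
Q = 0.1311 × 96485 / 0.917 = 13790 C
I = Q / t = 13790 / 30096 s = 0.458 A

0.458 A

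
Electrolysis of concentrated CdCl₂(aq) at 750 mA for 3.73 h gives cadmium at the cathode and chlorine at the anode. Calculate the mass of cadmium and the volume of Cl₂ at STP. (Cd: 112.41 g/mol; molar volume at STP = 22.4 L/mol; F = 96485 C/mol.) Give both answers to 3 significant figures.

5.87 g Cd; 1.17 L Cl₂

Q = 0.750 × 13428 = 10070 C; n(e⁻) = 10070 / 96485 = 0.1044 mol
Cathode: Cd²⁺ + 2e⁻ → Cd → n(Cd) = 0.1044/2 = 0.05220 mol → 5.87 g
Anode: 2Cl⁻ → Cl₂ + 2e⁻ → n(Cl₂) = 0.1044/2 = 0.05220 mol → 1.17 L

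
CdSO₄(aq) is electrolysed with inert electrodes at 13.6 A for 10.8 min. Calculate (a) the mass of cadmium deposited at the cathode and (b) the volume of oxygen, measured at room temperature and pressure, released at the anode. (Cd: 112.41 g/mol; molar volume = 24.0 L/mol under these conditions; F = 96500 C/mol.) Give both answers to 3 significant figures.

5.13 g Cd; 0.548 L O₂

Q = 13.6 × 648 = 8813 C; n(e⁻) = 8813 / 96500 = 0.09133 mol
Cathode: Cd²⁺ + 2e⁻ → Cd → n(Cd) = 0.09133/2 = 0.04567 mol → 5.13 g
Anode: 2H₂O → O₂ + 4H⁺ + 4e⁻ → n(O₂) = 0.09133/4 = 0.02283 mol → 0.548 L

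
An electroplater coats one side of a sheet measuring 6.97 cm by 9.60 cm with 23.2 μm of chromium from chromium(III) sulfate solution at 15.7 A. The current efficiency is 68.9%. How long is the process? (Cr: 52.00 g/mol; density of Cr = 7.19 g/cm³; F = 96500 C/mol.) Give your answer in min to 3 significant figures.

Plated area = 6.97 × 9.60 = 66.91 cm²
Volume = 66.91 × 23.2×10⁻⁴ cm = 0.1552 cm³
m(Cr) = 0.1552 × 7.19 = 1.116 g
n(Cr) = 1.116 / 52.00 = 0.02146 mol; n(e⁻) = 3 × 0.02146 = 0.06438 mol
Q = 0.06438 × 96500 / 0.689 = 9017 C
t = 9017 / 15.7 = 574.3 s = 9.57 min

9.57 min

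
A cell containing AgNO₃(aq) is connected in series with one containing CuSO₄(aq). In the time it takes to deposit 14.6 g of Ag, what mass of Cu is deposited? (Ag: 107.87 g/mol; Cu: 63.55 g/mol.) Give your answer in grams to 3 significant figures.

4.30 g

n(Ag) = 14.6 / 107.87 = 0.1353 mol
Ag⁺ + e⁻ → Ag, so n(e⁻) = 0.1353 mol
Same current for the same time ⇒ same n(e⁻) = 0.1353 mol in both cells.
Cu²⁺ + 2e⁻ → Cu, so n(Cu) = 0.1353 / 2 = 0.06765 mol
m(Cu) = 0.06765 × 63.55 = 4.30 g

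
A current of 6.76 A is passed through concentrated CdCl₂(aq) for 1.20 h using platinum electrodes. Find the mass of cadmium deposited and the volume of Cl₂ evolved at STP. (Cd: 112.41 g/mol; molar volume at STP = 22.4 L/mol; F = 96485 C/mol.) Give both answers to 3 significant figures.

17.0 g Cd; 3.39 L Cl₂

Q = 6.76 × 4320 = 29200 C; n(e⁻) = 29200 / 96485 = 0.3026 mol
Cathode: Cd²⁺ + 2e⁻ → Cd → n(Cd) = 0.3026/2 = 0.1513 mol → 17.0 g
Anode: 2Cl⁻ → Cl₂ + 2e⁻ → n(Cl₂) = 0.3026/2 = 0.1513 mol → 3.39 L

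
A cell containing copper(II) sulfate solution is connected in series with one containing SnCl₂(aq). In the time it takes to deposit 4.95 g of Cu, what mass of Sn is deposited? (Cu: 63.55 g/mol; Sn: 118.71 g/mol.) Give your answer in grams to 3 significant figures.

9.25 g

n(Cu) = 4.95 / 63.55 = 0.07789 mol
Cu²⁺ + 2e⁻ → Cu, so n(e⁻) = 2 × 0.07789 = 0.1558 mol
Same current for the same time ⇒ same n(e⁻) = 0.1558 mol in both cells.
Sn²⁺ + 2e⁻ → Sn, so n(Sn) = 0.1558 / 2 = 0.07790 mol
m(Sn) = 0.07790 × 118.71 = 9.25 g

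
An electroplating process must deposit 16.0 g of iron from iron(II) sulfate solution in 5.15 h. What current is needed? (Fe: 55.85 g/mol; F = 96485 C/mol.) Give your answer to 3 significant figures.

2.98 A

n(Fe) = 16.0 / 55.85 = 0.2865 mol
Fe²⁺ + 2e⁻ → Fe, so n(e⁻) = 2 × 0.2865 = 0.5730 mol
Q = 0.5730 × 96485 = 55290 C
I = Q / t = 55290 / 18540 s = 2.98 A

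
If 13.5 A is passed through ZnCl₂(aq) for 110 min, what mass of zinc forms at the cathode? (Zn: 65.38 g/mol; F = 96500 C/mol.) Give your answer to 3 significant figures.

30.2 g

Charge passed = 13.5 × 6600 = 89100 C
n(e⁻) = Q/F = 89100/96500 = 0.9233 mol
Zn²⁺ + 2e⁻ → Zn, so n(Zn) = 0.9233 / 2 = 0.4617 mol
m = 0.4617 × 65.38 = 30.2 g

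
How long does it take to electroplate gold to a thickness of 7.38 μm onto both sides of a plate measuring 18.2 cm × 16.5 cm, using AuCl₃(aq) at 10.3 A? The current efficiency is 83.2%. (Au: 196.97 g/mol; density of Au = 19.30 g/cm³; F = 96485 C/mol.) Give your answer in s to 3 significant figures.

Plated area = 2 × 18.2 × 16.5 = 600.6 cm²
Volume = 600.6 × 7.38×10⁻⁴ cm = 0.4432 cm³
m(Au) = 0.4432 × 19.30 = 8.554 g
n(Au) = 8.554 / 196.97 = 0.04343 mol; n(e⁻) = 3 × 0.04343 = 0.1303 mol
Q = 0.1303 × 96485 / 0.832 = 15110 C
t = 15110 / 10.3 = 1467 s

1470 s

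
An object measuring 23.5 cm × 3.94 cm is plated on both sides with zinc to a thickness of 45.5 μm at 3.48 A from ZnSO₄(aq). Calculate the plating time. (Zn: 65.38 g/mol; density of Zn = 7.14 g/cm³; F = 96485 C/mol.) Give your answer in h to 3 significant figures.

Plated area = 2 × 23.5 × 3.94 = 185.2 cm²
Volume = 185.2 × 45.5×10⁻⁴ cm = 0.8427 cm³
m(Zn) = 0.8427 × 7.14 = 6.017 g
n(Zn) = 6.017 / 65.38 = 0.09203 mol; n(e⁻) = 2 × 0.09203 = 0.1841 mol
Q = 0.1841 × 96485 = 17760 C
t = 17760 / 3.48 = 5103 s = 1.42 h

1.42 h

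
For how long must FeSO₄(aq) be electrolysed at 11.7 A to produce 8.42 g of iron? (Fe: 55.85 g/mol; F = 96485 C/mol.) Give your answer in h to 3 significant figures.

n(Fe) = 8.42 / 55.85 = 0.1508 mol
Fe²⁺ + 2e⁻ → Fe, so n(e⁻) = 2 × 0.1508 = 0.3016 mol
Q = 0.3016 × 96485 = 29100 C
t = Q / I = 29100 / 11.7 = 2487 s = 0.691 h

0.691 h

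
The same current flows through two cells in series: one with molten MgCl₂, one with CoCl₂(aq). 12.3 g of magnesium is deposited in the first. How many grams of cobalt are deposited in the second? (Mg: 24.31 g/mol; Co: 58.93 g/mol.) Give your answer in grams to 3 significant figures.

n(Mg) = 12.3 / 24.31 = 0.5060 mol
Mg²⁺ + 2e⁻ → Mg, so n(e⁻) = 2 × 0.5060 = 1.012 mol
Same current for the same time ⇒ same n(e⁻) = 1.012 mol in both cells.
Co²⁺ + 2e⁻ → Co, so n(Co) = 1.012 / 2 = 0.5060 mol
m(Co) = 0.5060 × 58.93 = 29.8 g

29.8 g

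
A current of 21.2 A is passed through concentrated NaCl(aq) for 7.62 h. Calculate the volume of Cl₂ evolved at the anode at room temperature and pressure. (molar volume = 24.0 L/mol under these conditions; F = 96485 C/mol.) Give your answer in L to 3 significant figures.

Q = It = 21.2 × 27432 = 5.816×10^5 C
n(e⁻) = Q/F = 5.816×10^5/96485 = 6.028 mol
2Cl⁻ → Cl₂ + 2e⁻, so n(Cl₂) = 6.028 / 2 = 3.014 mol
V = 3.014 × 24.0 = 72.34 L

72.3 L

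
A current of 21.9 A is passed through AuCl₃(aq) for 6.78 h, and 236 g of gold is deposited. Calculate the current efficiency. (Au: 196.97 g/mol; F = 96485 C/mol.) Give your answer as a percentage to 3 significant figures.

Q = 21.9 × 24408 = 5.345×10^5 C
n(e⁻) = 5.345×10^5 / 96485 = 5.540 mol
Au³⁺ + 3e⁻ → Au, so theoretical n(Au) = 1.847 mol → 363.8 g
Efficiency = 236 / 363.8 = 0.6487 = 64.9%

64.9%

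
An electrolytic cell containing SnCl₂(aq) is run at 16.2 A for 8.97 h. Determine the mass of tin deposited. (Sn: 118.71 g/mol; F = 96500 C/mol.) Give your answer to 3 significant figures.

Q = It = 16.2 × 32292 = 5.231×10^5 C
n(e⁻) = 5.231×10^5 / 96500 = 5.421 mol
Sn²⁺ + 2e⁻ → Sn, so n(Sn) = 5.421 / 2 = 2.711 mol
m = 2.711 × 118.71 = 322 g

322 g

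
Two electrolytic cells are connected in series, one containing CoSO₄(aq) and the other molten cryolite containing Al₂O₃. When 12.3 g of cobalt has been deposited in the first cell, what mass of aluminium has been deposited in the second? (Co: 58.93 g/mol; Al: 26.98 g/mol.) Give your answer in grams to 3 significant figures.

3.75 g

n(Co) = 12.3 / 58.93 = 0.2087 mol
Co²⁺ + 2e⁻ → Co, so n(e⁻) = 2 × 0.2087 = 0.4174 mol
Since the cells are in series, n(e⁻) in the Al cell is also 0.4174 mol.
Al³⁺ + 3e⁻ → Al, so n(Al) = 0.4174 / 3 = 0.1391 mol
m(Al) = 0.1391 × 26.98 = 3.75 g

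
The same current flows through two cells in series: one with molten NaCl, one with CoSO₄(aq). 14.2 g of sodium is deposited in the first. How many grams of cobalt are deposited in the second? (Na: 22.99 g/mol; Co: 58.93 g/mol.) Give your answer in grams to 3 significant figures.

n(Na) = 14.2 / 22.99 = 0.6177 mol
Na⁺ + e⁻ → Na, so n(e⁻) = 0.6177 mol
The cells are in series, so the same charge (and hence the same n(e⁻) = 0.6177 mol) passes through both.
Co²⁺ + 2e⁻ → Co, so n(Co) = 0.6177 / 2 = 0.3089 mol
m(Co) = 0.3089 × 58.93 = 18.2 g

18.2 g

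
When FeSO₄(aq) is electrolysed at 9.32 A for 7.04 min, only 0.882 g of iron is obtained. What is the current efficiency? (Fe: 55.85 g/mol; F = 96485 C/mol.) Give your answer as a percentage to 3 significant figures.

77.4%

Q = 9.32 × 422.4 = 3937 C
n(e⁻) = 3937 / 96485 = 0.04080 mol
Fe²⁺ + 2e⁻ → Fe, so theoretical n(Fe) = 0.02040 mol → 1.139 g
Efficiency = 0.882 / 1.139 = 0.7744 = 77.4%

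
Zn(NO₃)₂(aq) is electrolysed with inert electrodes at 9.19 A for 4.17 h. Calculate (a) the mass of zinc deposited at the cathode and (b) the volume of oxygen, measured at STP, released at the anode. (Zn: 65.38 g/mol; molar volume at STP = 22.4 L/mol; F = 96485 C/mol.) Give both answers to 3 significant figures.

Q = 9.19 × 15012 = 1.380×10^5 C; n(e⁻) = 1.380×10^5 / 96485 = 1.430 mol
Cathode: Zn²⁺ + 2e⁻ → Zn → n(Zn) = 1.430/2 = 0.7150 mol → 46.7 g
Anode: 2H₂O → O₂ + 4H⁺ + 4e⁻ → n(O₂) = 1.430/4 = 0.3575 mol → 8.01 L

46.7 g Zn; 8.01 L O₂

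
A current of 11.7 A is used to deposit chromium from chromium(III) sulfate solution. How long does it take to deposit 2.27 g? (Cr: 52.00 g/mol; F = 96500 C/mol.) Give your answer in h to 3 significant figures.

0.300 h

n(Cr) = 2.27 / 52.00 = 0.04365 mol
Cr³⁺ + 3e⁻ → Cr, so n(e⁻) = 3 × 0.04365 = 0.1310 mol
Q = 0.1310 × 96500 = 12640 C
t = Q / I = 12640 / 11.7 = 1080 s = 0.300 h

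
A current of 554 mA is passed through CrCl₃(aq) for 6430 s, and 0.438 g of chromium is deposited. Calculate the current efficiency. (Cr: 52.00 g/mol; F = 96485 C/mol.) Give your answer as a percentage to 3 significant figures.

Q = 0.554 × 6430 = 3562 C
n(e⁻) = 3562 / 96485 = 0.03692 mol
Cr³⁺ + 3e⁻ → Cr, so theoretical n(Cr) = 0.01231 mol → 0.6401 g
Efficiency = 0.438 / 0.6401 = 0.6843 = 68.4%

68.4%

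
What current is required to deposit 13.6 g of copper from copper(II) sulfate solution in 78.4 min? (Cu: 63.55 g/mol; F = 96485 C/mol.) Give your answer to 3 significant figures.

n(Cu) = 13.6 / 63.55 = 0.2140 mol
Cu²⁺ + 2e⁻ → Cu, so n(e⁻) = 2 × 0.2140 = 0.4280 mol
Q = 0.4280 × 96485 = 41300 C
I = Q / t = 41300 / 4704 s = 8.78 A

8.78 A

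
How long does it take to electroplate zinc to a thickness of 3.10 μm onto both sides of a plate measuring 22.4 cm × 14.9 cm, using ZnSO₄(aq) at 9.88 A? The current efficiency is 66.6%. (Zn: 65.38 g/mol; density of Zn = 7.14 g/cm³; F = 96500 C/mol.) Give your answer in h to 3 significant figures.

Plated area = 2 × 22.4 × 14.9 = 667.5 cm²
Volume = 667.5 × 3.10×10⁻⁴ cm = 0.2069 cm³
m(Zn) = 0.2069 × 7.14 = 1.477 g
n(Zn) = 1.477 / 65.38 = 0.02259 mol; n(e⁻) = 2 × 0.02259 = 0.04518 mol
Q = 0.04518 × 96500 / 0.666 = 6546 C
t = 6546 / 9.88 = 662.6 s = 0.184 h

0.184 h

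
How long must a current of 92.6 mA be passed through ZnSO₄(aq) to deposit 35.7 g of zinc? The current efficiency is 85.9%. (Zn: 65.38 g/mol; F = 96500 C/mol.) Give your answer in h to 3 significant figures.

n(Zn) = 35.7 / 65.38 = 0.5460 mol
Zn²⁺ + 2e⁻ → Zn, so n(e⁻) = 2 × 0.5460 = 1.092 mol
Q = 1.092 × 96500 / 0.859 = 1.227×10^5 C
t = Q / I = 1.227×10^5 / 0.0926 = 1.325×10^6 s = 368 h

368 h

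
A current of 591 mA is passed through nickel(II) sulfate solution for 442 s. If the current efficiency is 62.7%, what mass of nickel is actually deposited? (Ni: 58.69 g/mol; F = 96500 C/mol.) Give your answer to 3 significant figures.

Q = 0.591 × 442 = 261.2 C
n(e⁻) = 261.2 / 96500 = 0.002707 mol
Ni²⁺ + 2e⁻ → Ni, so theoretical m(Ni) = 0.001354 × 58.69 = 0.07947 g
Actual mass = 62.7% × 0.07947 = 0.0498 g

0.0498 g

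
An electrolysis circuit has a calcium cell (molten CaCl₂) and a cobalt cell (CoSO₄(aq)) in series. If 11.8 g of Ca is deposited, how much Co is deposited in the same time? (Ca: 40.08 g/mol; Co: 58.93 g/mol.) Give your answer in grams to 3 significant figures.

17.3 g

n(Ca) = 11.8 / 40.08 = 0.2944 mol
Ca²⁺ + 2e⁻ → Ca, so n(e⁻) = 2 × 0.2944 = 0.5888 mol
The cells are in series, so the same charge (and hence the same n(e⁻) = 0.5888 mol) passes through both.
Co²⁺ + 2e⁻ → Co, so n(Co) = 0.5888 / 2 = 0.2944 mol
m(Co) = 0.2944 × 58.93 = 17.3 g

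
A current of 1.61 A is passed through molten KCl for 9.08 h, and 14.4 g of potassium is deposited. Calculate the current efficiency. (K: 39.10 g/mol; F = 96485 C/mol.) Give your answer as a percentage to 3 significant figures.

67.5%

Q = 1.61 × 32688 = 52630 C
n(e⁻) = 52630 / 96485 = 0.5455 mol
K⁺ + e⁻ → K, so theoretical n(K) = 0.5455 mol → 21.33 g
Efficiency = 14.4 / 21.33 = 0.6751 = 67.5%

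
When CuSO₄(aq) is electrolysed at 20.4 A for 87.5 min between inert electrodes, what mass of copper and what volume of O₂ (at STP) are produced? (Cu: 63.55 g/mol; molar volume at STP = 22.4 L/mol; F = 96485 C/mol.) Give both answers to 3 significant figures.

Q = 20.4 × 5250 = 1.071×10^5 C; n(e⁻) = 1.071×10^5 / 96485 = 1.110 mol
Cathode: Cu²⁺ + 2e⁻ → Cu → n(Cu) = 1.110/2 = 0.5550 mol → 35.3 g
Anode: 2H₂O → O₂ + 4H⁺ + 4e⁻ → n(O₂) = 1.110/4 = 0.2775 mol → 6.22 L

35.3 g Cu; 6.22 L O₂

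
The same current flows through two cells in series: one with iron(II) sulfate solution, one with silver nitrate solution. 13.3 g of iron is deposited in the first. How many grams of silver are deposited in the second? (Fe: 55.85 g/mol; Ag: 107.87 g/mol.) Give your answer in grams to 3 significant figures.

n(Fe) = 13.3 / 55.85 = 0.2381 mol
Fe²⁺ + 2e⁻ → Fe, so n(e⁻) = 2 × 0.2381 = 0.4762 mol
In series, the same 0.4762 mol of electrons flows through the second cell.
Ag⁺ + e⁻ → Ag, so n(Ag) = 0.4762 mol
m(Ag) = 0.4762 × 107.87 = 51.4 g

51.4 g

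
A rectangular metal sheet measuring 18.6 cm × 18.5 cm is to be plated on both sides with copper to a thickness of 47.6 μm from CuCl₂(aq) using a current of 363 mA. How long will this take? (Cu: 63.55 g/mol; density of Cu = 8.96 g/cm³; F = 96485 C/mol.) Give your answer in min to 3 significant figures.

Plated area = 2 × 18.6 × 18.5 = 688.2 cm²
Volume = 688.2 × 47.6×10⁻⁴ cm = 3.276 cm³
m(Cu) = 3.276 × 8.96 = 29.35 g
n(Cu) = 29.35 / 63.55 = 0.4618 mol; n(e⁻) = 2 × 0.4618 = 0.9236 mol
Q = 0.9236 × 96485 = 89110 C
t = 89110 / 0.363 = 2.455×10^5 s = 4090 min

4090 min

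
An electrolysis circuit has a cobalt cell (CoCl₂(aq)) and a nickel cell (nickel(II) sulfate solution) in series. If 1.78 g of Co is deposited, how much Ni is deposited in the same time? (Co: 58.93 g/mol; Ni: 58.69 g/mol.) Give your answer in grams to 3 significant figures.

1.77 g

n(Co) = 1.78 / 58.93 = 0.03021 mol
Co²⁺ + 2e⁻ → Co, so n(e⁻) = 2 × 0.03021 = 0.06042 mol
Since the cells are in series, n(e⁻) in the Ni cell is also 0.06042 mol.
Ni²⁺ + 2e⁻ → Ni, so n(Ni) = 0.06042 / 2 = 0.03021 mol
m(Ni) = 0.03021 × 58.69 = 1.77 g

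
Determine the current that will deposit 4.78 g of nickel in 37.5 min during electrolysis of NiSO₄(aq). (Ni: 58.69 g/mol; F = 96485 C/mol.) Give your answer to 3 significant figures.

n(Ni) = 4.78 / 58.69 = 0.08144 mol
Ni²⁺ + 2e⁻ → Ni, so n(e⁻) = 2 × 0.08144 = 0.1629 mol
Q = 0.1629 × 96485 = 15720 C
I = Q / t = 15720 / 2250 s = 6.99 A

6.99 A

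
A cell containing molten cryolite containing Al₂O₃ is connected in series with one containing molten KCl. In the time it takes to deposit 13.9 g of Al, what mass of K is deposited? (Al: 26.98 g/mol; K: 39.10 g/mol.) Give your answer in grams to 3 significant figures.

n(Al) = 13.9 / 26.98 = 0.5152 mol
Al³⁺ + 3e⁻ → Al, so n(e⁻) = 3 × 0.5152 = 1.546 mol
The cells are in series, so the same charge (and hence the same n(e⁻) = 1.546 mol) passes through both.
K⁺ + e⁻ → K, so n(K) = 1.546 mol
m(K) = 1.546 × 39.10 = 60.4 g

60.4 g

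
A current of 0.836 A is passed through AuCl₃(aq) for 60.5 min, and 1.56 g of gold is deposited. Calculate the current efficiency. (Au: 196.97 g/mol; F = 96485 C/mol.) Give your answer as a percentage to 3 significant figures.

Q = 0.836 × 3630 = 3035 C
n(e⁻) = 3035 / 96485 = 0.03146 mol
Au³⁺ + 3e⁻ → Au, so theoretical n(Au) = 0.01049 mol → 2.066 g
Efficiency = 1.56 / 2.066 = 0.7551 = 75.5%

75.5%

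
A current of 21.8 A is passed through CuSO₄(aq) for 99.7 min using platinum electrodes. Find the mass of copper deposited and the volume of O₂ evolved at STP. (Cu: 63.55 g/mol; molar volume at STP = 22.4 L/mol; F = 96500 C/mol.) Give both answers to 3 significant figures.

42.9 g Cu; 7.57 L O₂

Q = 21.8 × 5982 = 1.304×10^5 C; n(e⁻) = 1.304×10^5 / 96500 = 1.351 mol
Cathode: Cu²⁺ + 2e⁻ → Cu → n(Cu) = 1.351/2 = 0.6755 mol → 42.9 g
Anode: 2H₂O → O₂ + 4H⁺ + 4e⁻ → n(O₂) = 1.351/4 = 0.3378 mol → 7.57 L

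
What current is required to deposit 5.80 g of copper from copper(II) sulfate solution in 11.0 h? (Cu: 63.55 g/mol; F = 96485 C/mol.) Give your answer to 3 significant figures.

0.445 A

n(Cu) = 5.80 / 63.55 = 0.09127 mol
Cu²⁺ + 2e⁻ → Cu, so n(e⁻) = 2 × 0.09127 = 0.1825 mol
Q = 0.1825 × 96485 = 17610 C
I = Q / t = 17610 / 39600 s = 0.445 A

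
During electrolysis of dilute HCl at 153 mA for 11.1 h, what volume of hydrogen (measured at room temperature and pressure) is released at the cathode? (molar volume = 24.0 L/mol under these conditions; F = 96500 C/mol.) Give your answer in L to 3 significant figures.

0.760 L

Q = 0.153 A × 39960 s = 6114 C
Moles of electrons = 6114 / 96500 = 0.06336 mol
2H⁺ + 2e⁻ → H₂, so n(H₂) = 0.06336 / 2 = 0.03168 mol
V = 0.03168 × 24.0 = 0.7603 L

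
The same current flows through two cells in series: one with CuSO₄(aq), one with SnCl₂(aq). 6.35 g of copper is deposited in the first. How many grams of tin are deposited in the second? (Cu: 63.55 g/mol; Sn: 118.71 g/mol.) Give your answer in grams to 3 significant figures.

11.9 g

n(Cu) = 6.35 / 63.55 = 0.09992 mol
Cu²⁺ + 2e⁻ → Cu, so n(e⁻) = 2 × 0.09992 = 0.1998 mol
The cells are in series, so the same charge (and hence the same n(e⁻) = 0.1998 mol) passes through both.
Sn²⁺ + 2e⁻ → Sn, so n(Sn) = 0.1998 / 2 = 0.09990 mol
m(Sn) = 0.09990 × 118.71 = 11.9 g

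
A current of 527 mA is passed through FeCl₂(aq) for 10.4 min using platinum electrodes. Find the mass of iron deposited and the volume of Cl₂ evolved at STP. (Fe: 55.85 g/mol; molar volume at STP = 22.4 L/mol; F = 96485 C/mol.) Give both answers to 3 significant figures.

Q = 0.527 × 624 = 328.8 C; n(e⁻) = 328.8 / 96485 = 0.003408 mol
Cathode: Fe²⁺ + 2e⁻ → Fe → n(Fe) = 0.003408/2 = 0.001704 mol → 0.0952 g
Anode: 2Cl⁻ → Cl₂ + 2e⁻ → n(Cl₂) = 0.003408/2 = 0.001704 mol → 0.0382 L

0.0952 g Fe; 0.0382 L Cl₂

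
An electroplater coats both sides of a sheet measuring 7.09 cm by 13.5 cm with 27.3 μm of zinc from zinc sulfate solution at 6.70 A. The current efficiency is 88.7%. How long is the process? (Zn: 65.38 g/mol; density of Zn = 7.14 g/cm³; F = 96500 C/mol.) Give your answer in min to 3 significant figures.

30.9 min

Plated area = 2 × 7.09 × 13.5 = 191.4 cm²
Volume = 191.4 × 27.3×10⁻⁴ cm = 0.5225 cm³
m(Zn) = 0.5225 × 7.14 = 3.731 g
n(Zn) = 3.731 / 65.38 = 0.05707 mol; n(e⁻) = 2 × 0.05707 = 0.1141 mol
Q = 0.1141 × 96500 / 0.887 = 12410 C
t = 12410 / 6.70 = 1852 s = 30.9 min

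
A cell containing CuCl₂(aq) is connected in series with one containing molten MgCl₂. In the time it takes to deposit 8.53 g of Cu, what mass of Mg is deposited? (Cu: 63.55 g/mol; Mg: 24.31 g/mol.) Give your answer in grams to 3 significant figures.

n(Cu) = 8.53 / 63.55 = 0.1342 mol
Cu²⁺ + 2e⁻ → Cu, so n(e⁻) = 2 × 0.1342 = 0.2684 mol
The cells are in series, so the same charge (and hence the same n(e⁻) = 0.2684 mol) passes through both.
Mg²⁺ + 2e⁻ → Mg, so n(Mg) = 0.2684 / 2 = 0.1342 mol
m(Mg) = 0.1342 × 24.31 = 3.26 g

3.26 g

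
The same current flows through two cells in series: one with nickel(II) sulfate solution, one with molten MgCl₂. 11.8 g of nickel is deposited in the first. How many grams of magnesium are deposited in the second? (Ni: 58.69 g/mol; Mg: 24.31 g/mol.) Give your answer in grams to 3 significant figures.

4.89 g

n(Ni) = 11.8 / 58.69 = 0.2011 mol
Ni²⁺ + 2e⁻ → Ni, so n(e⁻) = 2 × 0.2011 = 0.4022 mol
Since the cells are in series, n(e⁻) in the Mg cell is also 0.4022 mol.
Mg²⁺ + 2e⁻ → Mg, so n(Mg) = 0.4022 / 2 = 0.2011 mol
m(Mg) = 0.2011 × 24.31 = 4.89 g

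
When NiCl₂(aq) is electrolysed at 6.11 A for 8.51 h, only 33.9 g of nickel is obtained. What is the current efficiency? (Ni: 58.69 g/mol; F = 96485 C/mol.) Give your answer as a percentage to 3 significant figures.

59.5%

Q = 6.11 × 30636 = 1.872×10^5 C
n(e⁻) = 1.872×10^5 / 96485 = 1.940 mol
Ni²⁺ + 2e⁻ → Ni, so theoretical n(Ni) = 0.9700 mol → 56.93 g
Efficiency = 33.9 / 56.93 = 0.5955 = 59.5%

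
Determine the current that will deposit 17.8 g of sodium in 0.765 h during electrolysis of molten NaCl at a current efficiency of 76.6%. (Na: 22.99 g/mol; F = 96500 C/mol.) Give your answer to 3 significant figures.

n(Na) = 17.8 / 22.99 = 0.7742 mol
Na⁺ + e⁻ → Na, so n(e⁻) = 0.7742 mol
Q = 0.7742 × 96500 / 0.766 = 97530 C
I = Q / t = 97530 / 2754 s = 35.4 A

35.4 A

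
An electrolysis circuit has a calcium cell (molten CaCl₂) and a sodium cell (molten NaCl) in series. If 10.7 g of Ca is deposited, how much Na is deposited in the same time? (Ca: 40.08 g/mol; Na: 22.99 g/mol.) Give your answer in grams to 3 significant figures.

12.3 g

n(Ca) = 10.7 / 40.08 = 0.2670 mol
Ca²⁺ + 2e⁻ → Ca, so n(e⁻) = 2 × 0.2670 = 0.5340 mol
Same current for the same time ⇒ same n(e⁻) = 0.5340 mol in both cells.
Na⁺ + e⁻ → Na, so n(Na) = 0.5340 mol
m(Na) = 0.5340 × 22.99 = 12.3 g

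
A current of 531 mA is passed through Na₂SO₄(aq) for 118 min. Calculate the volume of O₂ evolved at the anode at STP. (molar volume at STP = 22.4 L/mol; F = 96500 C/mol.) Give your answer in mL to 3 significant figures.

218 mL

Charge passed = 0.531 × 7080 = 3759 C
n(e⁻) = 3759 / 96500 = 0.03895 mol
2H₂O → O₂ + 4H⁺ + 4e⁻, so n(O₂) = 0.03895 / 4 = 0.009738 mol
V = 0.009738 × 22.4 = 0.2181 L
= 218 mL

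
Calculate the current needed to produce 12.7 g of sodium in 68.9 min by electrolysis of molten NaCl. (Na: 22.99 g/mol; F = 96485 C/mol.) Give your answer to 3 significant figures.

12.9 A

n(Na) = 12.7 / 22.99 = 0.5524 mol
Na⁺ + e⁻ → Na, so n(e⁻) = 0.5524 mol
Q = 0.5524 × 96485 = 53300 C
I = Q / t = 53300 / 4134 s = 12.9 A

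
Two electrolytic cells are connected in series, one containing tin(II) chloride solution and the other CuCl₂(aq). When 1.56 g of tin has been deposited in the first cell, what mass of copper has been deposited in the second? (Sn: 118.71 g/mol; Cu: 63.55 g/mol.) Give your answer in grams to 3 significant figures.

n(Sn) = 1.56 / 118.71 = 0.01314 mol
Sn²⁺ + 2e⁻ → Sn, so n(e⁻) = 2 × 0.01314 = 0.02628 mol
Same current for the same time ⇒ same n(e⁻) = 0.02628 mol in both cells.
Cu²⁺ + 2e⁻ → Cu, so n(Cu) = 0.02628 / 2 = 0.01314 mol
m(Cu) = 0.01314 × 63.55 = 0.835 g

0.835 g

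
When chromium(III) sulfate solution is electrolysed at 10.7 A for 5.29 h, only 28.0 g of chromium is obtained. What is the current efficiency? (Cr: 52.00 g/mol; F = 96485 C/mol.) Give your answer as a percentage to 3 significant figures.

76.5%

Q = 10.7 × 19044 = 2.038×10^5 C
n(e⁻) = 2.038×10^5 / 96485 = 2.112 mol
Cr³⁺ + 3e⁻ → Cr, so theoretical n(Cr) = 0.7040 mol → 36.61 g
Efficiency = 28.0 / 36.61 = 0.7648 = 76.5%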